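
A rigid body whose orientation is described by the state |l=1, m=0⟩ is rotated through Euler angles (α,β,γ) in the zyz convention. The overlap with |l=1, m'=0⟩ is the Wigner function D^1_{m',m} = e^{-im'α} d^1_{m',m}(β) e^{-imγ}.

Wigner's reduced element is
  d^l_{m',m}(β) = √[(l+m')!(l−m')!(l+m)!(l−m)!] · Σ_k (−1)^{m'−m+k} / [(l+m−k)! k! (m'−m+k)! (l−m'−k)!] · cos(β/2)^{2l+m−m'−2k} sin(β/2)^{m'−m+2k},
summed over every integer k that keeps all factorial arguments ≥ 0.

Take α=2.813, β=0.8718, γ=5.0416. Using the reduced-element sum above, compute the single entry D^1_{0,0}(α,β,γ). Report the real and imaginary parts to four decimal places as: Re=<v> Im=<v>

D^1_{0,0}(2.813,0.8718,5.0416) = e^{-i·0·2.813}·d^1_{0,0}(0.8718)·e^{-i·0·5.0416}. Compute d first:
c=cos(0.8718/2)=0.906490, s=sin(0.8718/2)=0.422226; N=√[1·1·1·1]=1.000000
k: max(0,(0)−(0))=0 … min(1+(0),1−(0))=1
  k=0: (−1)^0·1.0000/(1)·0.9065^2·0.4222^0 = +0.821725
  k=1: (−1)^1·1.0000/(1)·0.9065^0·0.4222^2 = -0.178275
d^1_{0,0}(0.8718) = +0.821725 -0.178275 = +0.643450
D = (+1.000000+0.000000i)·(+0.643450)·(+1.000000+0.000000i) = +0.643450+0.000000i

Re=0.6434 Im=0.0000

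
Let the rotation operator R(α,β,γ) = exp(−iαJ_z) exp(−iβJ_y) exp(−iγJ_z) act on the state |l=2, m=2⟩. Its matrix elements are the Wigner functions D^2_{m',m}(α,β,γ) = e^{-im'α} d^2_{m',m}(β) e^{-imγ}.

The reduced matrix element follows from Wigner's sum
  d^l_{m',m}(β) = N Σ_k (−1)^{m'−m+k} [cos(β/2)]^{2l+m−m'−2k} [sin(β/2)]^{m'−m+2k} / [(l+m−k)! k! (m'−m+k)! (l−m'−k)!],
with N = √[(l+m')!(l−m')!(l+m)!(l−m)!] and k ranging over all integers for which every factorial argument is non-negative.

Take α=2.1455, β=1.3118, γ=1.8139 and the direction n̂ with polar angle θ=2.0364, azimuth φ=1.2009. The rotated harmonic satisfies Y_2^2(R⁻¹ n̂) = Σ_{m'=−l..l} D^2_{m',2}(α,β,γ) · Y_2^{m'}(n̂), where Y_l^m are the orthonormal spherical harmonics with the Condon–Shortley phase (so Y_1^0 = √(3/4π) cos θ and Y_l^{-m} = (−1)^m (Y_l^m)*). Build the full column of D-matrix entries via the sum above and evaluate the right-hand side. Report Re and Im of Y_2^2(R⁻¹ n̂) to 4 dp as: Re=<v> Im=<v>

Need the full column D^2_{m',2} for m'=−2..2 at α=2.1455, β=1.3118, γ=1.8139.
cos(β/2)=0.792499, sin(β/2)=0.609873
d^2_{-2,2}: single k=4 term ⇒ +0.138343;  D = +0.109018+0.085170i
d^2_{-1,2}: single k=3 term ⇒ +0.359539;  D = +0.031776-0.358133i
d^2_{0,2}: single k=2 term ⇒ +0.572205;  D = -0.505893+0.267378i
d^2_{1,2}: single k=1 term ⇒ +0.607108;  D = +0.529884+0.296316i
d^2_{2,2}: single k=0 term ⇒ +0.394453;  D = -0.025550-0.393625i
Y_2^{m'}(θ=2.0364,φ=1.2009) and Σ D·Y over m':
  (+0.1090+0.0852i)·(-0.2278-0.2079i)  (+0.0318-0.3581i)·(-0.1120+0.2890i)  (-0.5059+0.2674i)·(-0.1247+0.0000i)  (+0.5299+0.2963i)·(+0.1120+0.2890i)  (-0.0255-0.3936i)·(-0.2278+0.2079i)
Y_2^2(R⁻¹ n̂) = +0.217278+0.244577i

Re=0.2173 Im=0.2446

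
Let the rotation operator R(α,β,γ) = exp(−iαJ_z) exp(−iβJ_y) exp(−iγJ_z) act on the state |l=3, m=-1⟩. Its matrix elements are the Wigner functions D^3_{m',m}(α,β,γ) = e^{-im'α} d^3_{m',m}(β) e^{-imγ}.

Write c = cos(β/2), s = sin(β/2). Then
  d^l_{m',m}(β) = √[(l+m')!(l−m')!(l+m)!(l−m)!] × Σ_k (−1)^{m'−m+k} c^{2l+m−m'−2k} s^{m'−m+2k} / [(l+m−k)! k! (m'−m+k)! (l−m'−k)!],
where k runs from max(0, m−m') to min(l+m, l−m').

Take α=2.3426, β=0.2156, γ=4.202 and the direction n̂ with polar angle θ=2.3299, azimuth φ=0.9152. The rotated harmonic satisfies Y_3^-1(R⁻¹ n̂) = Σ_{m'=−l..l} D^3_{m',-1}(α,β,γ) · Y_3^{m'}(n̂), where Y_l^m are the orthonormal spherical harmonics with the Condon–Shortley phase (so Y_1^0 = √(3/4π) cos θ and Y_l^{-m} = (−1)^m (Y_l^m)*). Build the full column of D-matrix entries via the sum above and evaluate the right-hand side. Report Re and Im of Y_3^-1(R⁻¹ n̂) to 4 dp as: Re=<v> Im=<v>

Need the full column D^3_{m',-1} for m'=−3..3 at α=2.3426, β=0.2156, γ=4.202.
cos(β/2)=0.994195, sin(β/2)=0.107591
d^3_{-3,-1}: single k=2 term ⇒ +0.043801;  D = +0.010166-0.042605i
d^3_{-2,-1}: k∈[1..2] ⇒ +0.330473 -0.007741 = +0.322732;  D = -0.277211+0.165257i
d^3_{-1,-1}: k∈[0..2] ⇒ +0.965673 -0.090476 +0.000795 = +0.875992;  D = +0.846230+0.226398i
d^3_{0,-1}: k∈[0..2] ⇒ -0.362015 +0.012719 -0.000050 = -0.349345;  D = +0.170661+0.304823i
d^3_{1,-1}: k∈[0..2] ⇒ +0.067857 -0.001060 +0.000002 = +0.066799;  D = -0.019012+0.064036i
d^3_{2,-1}: k∈[0..1] ⇒ -0.007741 +0.000045 = -0.007695;  D = -0.006814+0.003575i
d^3_{3,-1}: single k=0 term ⇒ +0.000513;  D = -0.000488-0.000159i
Y_3^{m'}(θ=2.3299,φ=0.9152) and Σ D·Y over m':
  (+0.0102-0.0426i)·(-0.1470-0.0614i)  (-0.2772+0.1653i)·(+0.0950+0.3578i)  (+0.8462+0.2264i)·(+0.1956-0.2543i)  (+0.1707+0.3048i)·(+0.1622+0.0000i)  (-0.0190+0.0640i)·(-0.1956-0.2543i)  (-0.0068+0.0036i)·(+0.0950-0.3578i)  (-0.0005-0.0002i)·(+0.1470-0.0614i)
Y_3^-1(R⁻¹ n̂) = +0.181769-0.204263i

Re=0.1818 Im=-0.2043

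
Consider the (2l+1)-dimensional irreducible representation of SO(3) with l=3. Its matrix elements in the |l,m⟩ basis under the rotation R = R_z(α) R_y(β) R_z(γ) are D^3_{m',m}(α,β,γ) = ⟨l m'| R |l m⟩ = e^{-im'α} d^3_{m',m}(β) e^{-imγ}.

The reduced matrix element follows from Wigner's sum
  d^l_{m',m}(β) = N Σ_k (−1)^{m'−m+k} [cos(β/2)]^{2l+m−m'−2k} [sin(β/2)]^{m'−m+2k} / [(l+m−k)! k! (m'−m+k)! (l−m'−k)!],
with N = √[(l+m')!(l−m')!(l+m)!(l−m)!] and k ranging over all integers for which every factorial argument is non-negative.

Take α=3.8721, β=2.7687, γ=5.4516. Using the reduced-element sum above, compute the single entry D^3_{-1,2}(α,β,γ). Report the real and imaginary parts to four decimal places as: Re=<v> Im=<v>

First d^3_{-1,2}(β=2.7687), then the phase factors e^{-i(-1)α} and e^{-i(2)γ}:
c=cos(2.7687/2)=0.185368, s=sin(2.7687/2)=0.982669; N=√[2·24·120·1]=75.894664
k: max(0,(2)−(-1))=3 … min(3+(2),3−(-1))=4
  k=3: (−1)^0·75.8947/(12)·0.1854^3·0.9827^3 = +0.038226
  k=4: (−1)^1·75.8947/(24)·0.1854^1·0.9827^5 = -0.537120
d^3_{-1,2}(2.7687) = +0.038226 -0.537120 = -0.498894
Phases: e^{-i·(-1)·3.8721}=-0.744836-0.667248i, e^{-i·(2)·5.4516}=-0.092243+0.995737i ⇒ D=-0.365744+0.339304i

Re=-0.3657 Im=0.3393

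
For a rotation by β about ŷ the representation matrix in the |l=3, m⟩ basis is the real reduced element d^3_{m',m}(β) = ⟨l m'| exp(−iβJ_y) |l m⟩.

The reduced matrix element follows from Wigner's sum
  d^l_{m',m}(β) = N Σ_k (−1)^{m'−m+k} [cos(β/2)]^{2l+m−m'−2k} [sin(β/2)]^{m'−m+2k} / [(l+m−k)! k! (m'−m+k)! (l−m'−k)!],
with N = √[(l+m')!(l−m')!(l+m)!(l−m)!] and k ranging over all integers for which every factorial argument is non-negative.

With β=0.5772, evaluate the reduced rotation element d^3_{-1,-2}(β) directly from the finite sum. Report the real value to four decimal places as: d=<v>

d^3_{-1,-2}(β=0.5772) via Wigner's sum:
c=cos(0.5772/2)=0.958643, s=sin(0.5772/2)=0.284610; N=√[2·24·1·120]=75.894664
k: max(0,(-2)−(-1))=0 … min(3+(-2),3−(-1))=1
  k=0: (−1)^1·75.8947/(24)·0.9586^5·0.2846^1 = -0.728678
  k=1: (−1)^2·75.8947/(12)·0.9586^3·0.2846^3 = +0.128456
d^3_{-1,-2}(0.5772) = -0.728678 +0.128456 = -0.600223

d=-0.6002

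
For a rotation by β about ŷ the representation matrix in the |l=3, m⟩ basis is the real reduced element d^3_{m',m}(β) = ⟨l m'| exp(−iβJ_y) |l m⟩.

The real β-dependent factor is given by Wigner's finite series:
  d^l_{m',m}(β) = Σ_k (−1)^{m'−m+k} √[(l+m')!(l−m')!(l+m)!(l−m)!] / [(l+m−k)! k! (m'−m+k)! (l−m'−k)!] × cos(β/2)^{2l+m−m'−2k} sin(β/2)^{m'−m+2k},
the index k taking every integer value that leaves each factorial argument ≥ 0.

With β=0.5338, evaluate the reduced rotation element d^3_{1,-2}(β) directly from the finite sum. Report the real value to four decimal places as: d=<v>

d=-0.1002

d^3_{1,-2}(β=0.5338) via Wigner's sum:
With c≡cos(β/2)=0.964593 and s≡sin(β/2)=0.263742, N=[24·2·1·120]^{1/2}=75.894664
k∈{0,1} keeps every argument non-negative
  k=0: (−1)^3·75.8947/(12)·0.9646^3·0.2637^3 = -0.104136
  k=1: (−1)^4·75.8947/(24)·0.9646^1·0.2637^5 = +0.003893
d^3_{1,-2}(0.5338) = -0.104136 +0.003893 = -0.100244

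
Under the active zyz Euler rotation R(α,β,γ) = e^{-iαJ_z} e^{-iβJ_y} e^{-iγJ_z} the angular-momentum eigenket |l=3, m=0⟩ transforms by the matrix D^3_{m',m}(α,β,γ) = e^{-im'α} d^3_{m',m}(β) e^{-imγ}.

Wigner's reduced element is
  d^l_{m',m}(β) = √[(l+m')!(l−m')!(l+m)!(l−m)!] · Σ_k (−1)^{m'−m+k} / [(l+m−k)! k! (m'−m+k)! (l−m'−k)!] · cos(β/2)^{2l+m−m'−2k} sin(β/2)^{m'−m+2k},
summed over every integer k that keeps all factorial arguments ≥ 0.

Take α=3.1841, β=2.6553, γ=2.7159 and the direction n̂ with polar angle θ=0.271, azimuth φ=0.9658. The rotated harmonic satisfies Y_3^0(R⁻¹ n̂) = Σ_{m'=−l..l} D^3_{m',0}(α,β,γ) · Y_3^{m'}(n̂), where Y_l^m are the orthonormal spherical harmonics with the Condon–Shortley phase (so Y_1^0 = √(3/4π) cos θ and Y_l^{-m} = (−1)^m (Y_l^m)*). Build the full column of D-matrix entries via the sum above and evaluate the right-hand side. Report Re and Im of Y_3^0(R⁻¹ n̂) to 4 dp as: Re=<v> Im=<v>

Re=-0.4496 Im=0.0000

Need the full column D^3_{m',0} for m'=−3..3 at α=3.1841, β=2.6553, γ=2.7159.
cos(β/2)=0.240758, sin(β/2)=0.970585
d^3_{-3,0}: single k=3 term ⇒ +0.057063;  D = -0.056600-0.007257i
d^3_{-2,0}: k∈[2..3] ⇒ +0.017336 -0.281744 = -0.264409;  D = -0.263454-0.022452i
d^3_{-1,0}: k∈[1..3] ⇒ +0.002720 -0.132603 +0.718355 = +0.588472;  D = -0.587940-0.025007i
d^3_{0,0}: k∈[0..3] ⇒ +0.000195 -0.028486 +0.462953 -0.835992 = -0.401330;  D = -0.401330+0.000000i
d^3_{1,0}: k∈[0..2] ⇒ -0.002720 +0.132603 -0.718355 = -0.588472;  D = +0.587940-0.025007i
d^3_{2,0}: k∈[0..1] ⇒ +0.017336 -0.281744 = -0.264409;  D = -0.263454+0.022452i
d^3_{3,0}: single k=0 term ⇒ -0.057063;  D = +0.056600-0.007257i
Y_3^{m'}(θ=0.271,φ=0.9658) and Σ D·Y over m':
  (-0.0566-0.0073i)·(-0.0078-0.0019i)  (-0.2635-0.0225i)·(-0.0249-0.0660i)  (-0.5879-0.0250i)·(+0.1792-0.2591i)  (-0.4013+0.0000i)·(+0.5903+0.0000i)  (+0.5879-0.0250i)·(-0.1792-0.2591i)  (-0.2635+0.0225i)·(-0.0249+0.0660i)  (+0.0566-0.0073i)·(+0.0078-0.0019i)
Y_3^0(R⁻¹ n̂) = -0.449554-0.000000i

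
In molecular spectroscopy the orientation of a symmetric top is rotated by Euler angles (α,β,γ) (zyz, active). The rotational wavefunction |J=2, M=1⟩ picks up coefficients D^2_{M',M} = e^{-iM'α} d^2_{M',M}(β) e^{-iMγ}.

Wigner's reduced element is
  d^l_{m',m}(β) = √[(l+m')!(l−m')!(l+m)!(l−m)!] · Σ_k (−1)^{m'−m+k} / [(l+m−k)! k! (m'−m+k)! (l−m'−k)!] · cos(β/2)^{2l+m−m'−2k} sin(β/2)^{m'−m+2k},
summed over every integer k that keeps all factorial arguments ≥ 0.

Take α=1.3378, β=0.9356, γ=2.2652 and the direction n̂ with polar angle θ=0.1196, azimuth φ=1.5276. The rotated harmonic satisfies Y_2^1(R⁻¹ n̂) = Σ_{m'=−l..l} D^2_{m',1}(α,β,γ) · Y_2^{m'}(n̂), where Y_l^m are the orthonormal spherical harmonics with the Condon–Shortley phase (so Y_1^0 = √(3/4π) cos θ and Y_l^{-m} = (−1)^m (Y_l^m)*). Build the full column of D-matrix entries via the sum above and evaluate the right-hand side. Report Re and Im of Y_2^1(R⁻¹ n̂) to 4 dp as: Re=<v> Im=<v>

Re=-0.2557 Im=-0.2884

Need the full column D^2_{m',1} for m'=−2..2 at α=1.3378, β=0.9356, γ=2.2652.
cos(β/2)=0.892562, sin(β/2)=0.450924
d^2_{-2,1}: single k=3 term ⇒ +0.163673;  D = +0.150082+0.065302i
d^2_{-1,1}: k∈[2..3] ⇒ +0.485965 -0.041344 = +0.444621;  D = +0.266735-0.355725i
d^2_{0,1}: k∈[1..2] ⇒ +0.785407 -0.200458 = +0.584949;  D = -0.374325-0.449495i
d^2_{1,1}: k∈[0..1] ⇒ +0.634680 -0.485965 = +0.148715;  D = -0.133163+0.066209i
d^2_{2,1}: single k=0 term ⇒ -0.641282;  D = -0.145206-0.624626i
Y_2^{m'}(θ=0.1196,φ=1.5276) and Σ D·Y over m':
  (+0.1501+0.0653i)·(-0.0055-0.0005i)  (+0.2667-0.3557i)·(+0.0040-0.0914i)  (-0.3743-0.4495i)·(+0.6173+0.0000i)  (-0.1332+0.0662i)·(-0.0040-0.0914i)  (-0.1452-0.6246i)·(-0.0055+0.0005i)
Y_2^1(R⁻¹ n̂) = -0.255666-0.288436i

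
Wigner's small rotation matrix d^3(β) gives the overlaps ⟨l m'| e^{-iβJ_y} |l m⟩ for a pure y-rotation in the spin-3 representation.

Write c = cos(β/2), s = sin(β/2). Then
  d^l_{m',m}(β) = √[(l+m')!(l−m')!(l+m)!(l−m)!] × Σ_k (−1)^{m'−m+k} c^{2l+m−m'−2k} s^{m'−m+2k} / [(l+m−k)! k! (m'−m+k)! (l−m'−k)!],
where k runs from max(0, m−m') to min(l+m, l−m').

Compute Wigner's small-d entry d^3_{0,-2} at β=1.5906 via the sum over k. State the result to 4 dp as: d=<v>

d^3_{0,-2}(β=1.5906) via Wigner's sum:
Half-angle: c=0.700071, s=0.714074. N=√(6·6·1·120)=65.726707
The bounds max(0,m−m')=0 and min(l+m,l−m')=1 give 2 terms
  k=0: (−1)^2·65.7267/(12)·0.7001^4·0.7141^2 = +0.670832
  k=1: (−1)^3·65.7267/(12)·0.7001^2·0.7141^4 = -0.697937
d^3_{0,-2}(1.5906) = +0.670832 -0.697937 = -0.027105

d=-0.0271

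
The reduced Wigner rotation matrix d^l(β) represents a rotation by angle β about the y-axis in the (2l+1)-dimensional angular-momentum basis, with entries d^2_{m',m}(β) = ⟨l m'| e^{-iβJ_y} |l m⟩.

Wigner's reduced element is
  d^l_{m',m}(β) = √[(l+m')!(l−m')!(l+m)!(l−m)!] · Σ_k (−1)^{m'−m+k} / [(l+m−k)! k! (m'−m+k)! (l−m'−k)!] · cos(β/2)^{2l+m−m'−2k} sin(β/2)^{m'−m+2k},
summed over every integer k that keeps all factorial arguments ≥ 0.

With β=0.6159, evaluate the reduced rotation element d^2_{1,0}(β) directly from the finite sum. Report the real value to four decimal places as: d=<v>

d^2_{1,0}(β=0.6159) via Wigner's sum:
c=cos(0.6159/2)=0.952957, s=sin(0.6159/2)=0.303106; N=√[6·1·2·2]=4.898979
k: max(0,(0)−(1))=0 … min(2+(0),2−(1))=1
  k=0: (−1)^1·4.8990/(2)·0.9530^3·0.3031^1 = -0.642524
  k=1: (−1)^2·4.8990/(2)·0.9530^1·0.3031^3 = +0.065003
d^2_{1,0}(0.6159) = -0.642524 +0.065003 = -0.577522

d=-0.5775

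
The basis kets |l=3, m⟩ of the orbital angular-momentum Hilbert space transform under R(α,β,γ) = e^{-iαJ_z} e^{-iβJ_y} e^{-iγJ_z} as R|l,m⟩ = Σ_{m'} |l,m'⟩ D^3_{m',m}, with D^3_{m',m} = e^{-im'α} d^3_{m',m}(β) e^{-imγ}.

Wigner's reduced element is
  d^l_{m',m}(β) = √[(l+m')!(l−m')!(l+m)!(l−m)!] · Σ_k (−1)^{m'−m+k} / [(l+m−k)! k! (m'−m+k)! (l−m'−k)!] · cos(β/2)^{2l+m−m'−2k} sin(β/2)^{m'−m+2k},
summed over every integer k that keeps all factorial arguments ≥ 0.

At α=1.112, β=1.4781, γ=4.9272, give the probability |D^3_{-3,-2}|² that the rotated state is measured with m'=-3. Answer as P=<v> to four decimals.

Split into d^3_{-3,-2}(β=1.4781) × two z-phases.
With c≡cos(β/2)=0.739109 and s≡sin(β/2)=0.673586, N=[1·720·1·120]^{1/2}=293.938769
Admissible k: 1..1 (factorial args all ≥0)
  k=1: (−1)^0·293.9388/(120)·0.7391^5·0.6736^1 = +0.363924
d^3_{-3,-2}(1.4781) = +0.363924
|D^3_{-3,-2}|² = |d^3_{-3,-2}(β)|² = (+0.363924)² = 0.132441 (the z-rotation phases have unit modulus)

P=0.1324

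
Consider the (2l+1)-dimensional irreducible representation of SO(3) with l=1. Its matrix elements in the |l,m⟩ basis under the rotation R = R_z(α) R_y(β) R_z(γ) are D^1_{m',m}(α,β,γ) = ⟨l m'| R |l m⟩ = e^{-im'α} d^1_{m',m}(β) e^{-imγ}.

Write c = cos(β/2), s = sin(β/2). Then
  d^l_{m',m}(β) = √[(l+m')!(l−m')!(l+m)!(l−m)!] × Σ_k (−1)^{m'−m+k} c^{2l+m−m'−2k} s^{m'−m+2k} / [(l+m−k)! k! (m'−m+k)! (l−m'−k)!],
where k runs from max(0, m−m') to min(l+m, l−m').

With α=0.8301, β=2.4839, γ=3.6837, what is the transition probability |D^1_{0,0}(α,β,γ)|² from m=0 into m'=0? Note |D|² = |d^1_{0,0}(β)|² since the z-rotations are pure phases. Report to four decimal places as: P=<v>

D^1_{0,0}(0.8301,2.4839,3.6837) = e^{-i·0·0.8301}·d^1_{0,0}(2.4839)·e^{-i·0·3.6837}. Compute d first:
c=cos(2.4839/2)=0.322951, s=sin(2.4839/2)=0.946416; N=√[1·1·1·1]=1.000000
k∈{0,1} keeps every argument non-negative
  k=0: (−1)^0·1.0000/(1)·0.3230^2·0.9464^0 = +0.104298
  k=1: (−1)^1·1.0000/(1)·0.3230^0·0.9464^2 = -0.895702
d^1_{0,0}(2.4839) = +0.104298 -0.895702 = -0.791405
|D^1_{0,0}|² = |d^1_{0,0}(β)|² = (-0.791405)² = 0.626322 (the z-rotation phases have unit modulus)

P=0.6263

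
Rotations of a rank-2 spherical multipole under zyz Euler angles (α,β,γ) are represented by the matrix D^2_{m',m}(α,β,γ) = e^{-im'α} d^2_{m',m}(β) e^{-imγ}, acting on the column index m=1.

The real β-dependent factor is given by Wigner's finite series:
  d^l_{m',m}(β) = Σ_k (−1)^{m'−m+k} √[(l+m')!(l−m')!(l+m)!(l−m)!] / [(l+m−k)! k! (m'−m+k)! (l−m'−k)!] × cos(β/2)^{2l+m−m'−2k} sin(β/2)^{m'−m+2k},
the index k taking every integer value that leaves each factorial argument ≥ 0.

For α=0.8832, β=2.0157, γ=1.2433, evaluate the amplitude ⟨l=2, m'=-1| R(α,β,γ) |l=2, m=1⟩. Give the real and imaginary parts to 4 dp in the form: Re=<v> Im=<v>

First d^2_{-1,1}(β=2.0157), then the phase factors e^{-i(-1)α} and e^{-i(1)γ}:
With c≡cos(β/2)=0.533680 and s≡sin(β/2)=0.845686, N=[1·6·6·1]^{1/2}=6.000000
k: max(0,(1)−(-1))=2 … min(2+(1),2−(-1))=3
  k=2: (−1)^0·6.0000/(2)·0.5337^2·0.8457^2 = +0.611086
  k=3: (−1)^1·6.0000/(6)·0.5337^0·0.8457^4 = -0.511490
d^2_{-1,1}(2.0157) = +0.611086 -0.511490 = +0.099595
D = (+0.634682+0.772774i)·(+0.099595)·(+0.321673-0.946851i) = +0.093208-0.035094i

Re=0.0932 Im=-0.0351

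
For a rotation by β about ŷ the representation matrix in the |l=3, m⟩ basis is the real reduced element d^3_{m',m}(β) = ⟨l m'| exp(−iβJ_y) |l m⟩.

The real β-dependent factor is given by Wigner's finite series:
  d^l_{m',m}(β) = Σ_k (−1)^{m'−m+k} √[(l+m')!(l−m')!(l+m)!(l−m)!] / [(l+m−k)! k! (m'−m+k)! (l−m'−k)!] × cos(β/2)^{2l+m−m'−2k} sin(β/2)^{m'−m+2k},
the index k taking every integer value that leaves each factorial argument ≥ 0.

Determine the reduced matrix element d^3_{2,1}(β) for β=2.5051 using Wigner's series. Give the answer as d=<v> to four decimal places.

d^3_{2,1}(β=2.5051) via Wigner's sum:
c=cos(2.5051/2)=0.312901, s=sin(2.5051/2)=0.949786; N=√[120·1·24·2]=75.894664
k∈{0,1} keeps every argument non-negative
  k=0: (−1)^1·75.8947/(24)·0.3129^5·0.9498^1 = -0.009009
  k=1: (−1)^2·75.8947/(12)·0.3129^3·0.9498^3 = +0.166008
d^3_{2,1}(2.5051) = -0.009009 +0.166008 = +0.156999

d=0.1570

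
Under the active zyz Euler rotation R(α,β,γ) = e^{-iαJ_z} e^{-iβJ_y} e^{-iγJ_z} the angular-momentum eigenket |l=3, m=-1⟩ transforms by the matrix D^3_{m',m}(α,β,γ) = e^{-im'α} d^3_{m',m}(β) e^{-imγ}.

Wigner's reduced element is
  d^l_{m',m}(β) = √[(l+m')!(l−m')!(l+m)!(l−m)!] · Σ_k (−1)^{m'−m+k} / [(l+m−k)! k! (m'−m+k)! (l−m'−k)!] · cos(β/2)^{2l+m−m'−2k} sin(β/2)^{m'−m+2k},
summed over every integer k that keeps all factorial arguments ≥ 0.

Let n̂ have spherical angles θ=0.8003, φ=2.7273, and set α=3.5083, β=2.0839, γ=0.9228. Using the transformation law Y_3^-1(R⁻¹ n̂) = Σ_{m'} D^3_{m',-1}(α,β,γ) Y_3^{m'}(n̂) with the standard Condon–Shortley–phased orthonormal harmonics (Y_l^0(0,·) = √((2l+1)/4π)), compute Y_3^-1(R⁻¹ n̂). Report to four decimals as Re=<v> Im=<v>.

Need the full column D^3_{m',-1} for m'=−3..3 at α=3.5083, β=2.0839, γ=0.9228.
cos(β/2)=0.504538, sin(β/2)=0.863390
d^3_{-3,-1}: single k=2 term ⇒ +0.187083;  D = +0.081732-0.168285i
d^3_{-2,-1}: k∈[1..2] ⇒ +0.089264 -0.522795 = -0.433531;  D = +0.036987-0.431951i
d^3_{-1,-1}: k∈[0..2] ⇒ +0.016495 -0.386436 +0.848723 = +0.478782;  D = -0.132907-0.459965i
d^3_{0,-1}: k∈[0..2] ⇒ -0.097783 +0.859039 -0.838530 = -0.077274;  D = -0.046642-0.061610i
d^3_{1,-1}: k∈[0..2] ⇒ +0.289827 -1.131630 +0.414230 = -0.427573;  D = +0.363148+0.225704i
d^3_{2,-1}: k∈[0..1] ⇒ -0.522795 +0.765470 = +0.242675;  D = +0.238336+0.045685i
d^3_{3,-1}: single k=0 term ⇒ +0.547848;  D = -0.539258+0.096637i
Y_3^{m'}(θ=0.8003,φ=2.7273) and Σ D·Y over m':
  (+0.0817-0.1683i)·(-0.0496-0.1459i)  (+0.0370-0.4320i)·(+0.2477+0.2701i)  (-0.1329-0.4600i)·(-0.3026-0.1331i)  (-0.0466-0.0616i)·(-0.1493+0.0000i)  (+0.3631+0.2257i)·(+0.3026-0.1331i)  (+0.2383+0.0457i)·(+0.2477-0.2701i)  (-0.5393+0.0966i)·(+0.0496-0.1459i)
Y_3^-1(R⁻¹ n̂) = +0.281834+0.115901i

Re=0.2818 Im=0.1159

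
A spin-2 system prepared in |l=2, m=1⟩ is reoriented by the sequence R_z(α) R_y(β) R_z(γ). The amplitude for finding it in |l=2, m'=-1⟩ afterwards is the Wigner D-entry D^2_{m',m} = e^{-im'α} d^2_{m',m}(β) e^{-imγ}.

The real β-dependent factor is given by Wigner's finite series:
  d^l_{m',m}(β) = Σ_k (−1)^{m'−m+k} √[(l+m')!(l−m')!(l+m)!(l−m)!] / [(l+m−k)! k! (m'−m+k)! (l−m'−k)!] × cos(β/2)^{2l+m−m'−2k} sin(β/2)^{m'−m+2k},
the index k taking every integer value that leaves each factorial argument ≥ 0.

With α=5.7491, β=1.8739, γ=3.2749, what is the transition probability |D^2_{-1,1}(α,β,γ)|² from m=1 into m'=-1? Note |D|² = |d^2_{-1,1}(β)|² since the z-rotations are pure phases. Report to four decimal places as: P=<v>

P=0.0685

D^2_{-1,1}(5.7491,1.8739,3.2749) = e^{-i·-1·5.7491}·d^2_{-1,1}(1.8739)·e^{-i·1·3.2749}. Compute d first:
Half-angle: c=0.592248, s=0.805755. N=√(1·6·6·1)=6.000000
The bounds max(0,m−m')=2 and min(l+m,l−m')=3 give 2 terms
  k=2: (−1)^0·6.0000/(2)·0.5922^2·0.8058^2 = +0.683181
  k=3: (−1)^1·6.0000/(6)·0.5922^0·0.8058^4 = -0.421515
d^2_{-1,1}(1.8739) = +0.683181 -0.421515 = +0.261665
|D^2_{-1,1}|² = |d^2_{-1,1}(β)|² = (+0.261665)² = 0.068469 (the z-rotation phases have unit modulus)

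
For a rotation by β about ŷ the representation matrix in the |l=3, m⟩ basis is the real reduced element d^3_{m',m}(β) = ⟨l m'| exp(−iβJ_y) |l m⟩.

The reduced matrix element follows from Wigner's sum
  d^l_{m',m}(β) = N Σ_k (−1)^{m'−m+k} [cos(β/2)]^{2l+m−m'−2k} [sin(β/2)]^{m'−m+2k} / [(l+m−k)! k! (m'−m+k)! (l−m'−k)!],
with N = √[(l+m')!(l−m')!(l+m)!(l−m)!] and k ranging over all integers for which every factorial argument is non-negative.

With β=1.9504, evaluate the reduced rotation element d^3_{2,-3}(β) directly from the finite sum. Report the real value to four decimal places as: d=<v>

d^3_{2,-3}(β=1.9504) via Wigner's sum:
Half-angle: c=0.561003, s=0.827814. N=√(120·1·1·720)=293.938769
k: max(0,(-3)−(2))=0 … min(3+(-3),3−(2))=0
  k=0: (−1)^5·293.9388/(120)·0.5610^1·0.8278^5 = -0.534201
d^3_{2,-3}(1.9504) = -0.534201

d=-0.5342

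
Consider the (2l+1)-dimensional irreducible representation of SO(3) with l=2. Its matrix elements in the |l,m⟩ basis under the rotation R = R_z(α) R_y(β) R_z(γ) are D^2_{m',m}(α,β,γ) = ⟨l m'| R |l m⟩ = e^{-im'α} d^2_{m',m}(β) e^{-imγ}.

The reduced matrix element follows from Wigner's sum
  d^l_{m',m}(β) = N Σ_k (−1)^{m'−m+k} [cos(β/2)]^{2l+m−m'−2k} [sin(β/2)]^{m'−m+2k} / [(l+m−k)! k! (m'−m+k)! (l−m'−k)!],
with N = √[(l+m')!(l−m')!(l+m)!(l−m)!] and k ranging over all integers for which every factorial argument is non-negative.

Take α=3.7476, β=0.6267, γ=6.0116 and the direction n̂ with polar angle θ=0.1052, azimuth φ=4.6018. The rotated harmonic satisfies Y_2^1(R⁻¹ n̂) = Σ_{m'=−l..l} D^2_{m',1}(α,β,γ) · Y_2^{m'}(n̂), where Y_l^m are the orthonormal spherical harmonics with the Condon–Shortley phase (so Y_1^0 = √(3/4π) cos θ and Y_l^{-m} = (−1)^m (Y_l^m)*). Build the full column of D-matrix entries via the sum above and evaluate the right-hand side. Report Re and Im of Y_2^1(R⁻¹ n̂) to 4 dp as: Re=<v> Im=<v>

Need the full column D^2_{m',1} for m'=−2..2 at α=3.7476, β=0.6267, γ=6.0116.
cos(β/2)=0.951306, sin(β/2)=0.308247
d^2_{-2,1}: single k=3 term ⇒ +0.055725;  D = +0.004853+0.055513i
d^2_{-1,1}: k∈[2..3] ⇒ +0.257965 -0.009028 = +0.248937;  D = -0.159072-0.191483i
d^2_{0,1}: k∈[1..2] ⇒ +0.650034 -0.068249 = +0.581785;  D = +0.560461+0.156069i
d^2_{1,1}: k∈[0..1] ⇒ +0.818995 -0.257965 = +0.561031;  D = -0.529950+0.184143i
d^2_{2,1}: single k=0 term ⇒ -0.530750;  D = -0.312846+0.428746i
Y_2^{m'}(θ=0.1052,φ=4.6018) and Σ D·Y over m':
  (+0.0049+0.0555i)·(-0.0042-0.0009i)  (-0.1591-0.1915i)·(-0.0089+0.0802i)  (+0.5605+0.1561i)·(+0.6204+0.0000i)  (-0.5299+0.1841i)·(+0.0089+0.0802i)  (-0.3128+0.4287i)·(-0.0042+0.0009i)
Y_2^1(R⁻¹ n̂) = +0.345900+0.042606i

Re=0.3459 Im=0.0426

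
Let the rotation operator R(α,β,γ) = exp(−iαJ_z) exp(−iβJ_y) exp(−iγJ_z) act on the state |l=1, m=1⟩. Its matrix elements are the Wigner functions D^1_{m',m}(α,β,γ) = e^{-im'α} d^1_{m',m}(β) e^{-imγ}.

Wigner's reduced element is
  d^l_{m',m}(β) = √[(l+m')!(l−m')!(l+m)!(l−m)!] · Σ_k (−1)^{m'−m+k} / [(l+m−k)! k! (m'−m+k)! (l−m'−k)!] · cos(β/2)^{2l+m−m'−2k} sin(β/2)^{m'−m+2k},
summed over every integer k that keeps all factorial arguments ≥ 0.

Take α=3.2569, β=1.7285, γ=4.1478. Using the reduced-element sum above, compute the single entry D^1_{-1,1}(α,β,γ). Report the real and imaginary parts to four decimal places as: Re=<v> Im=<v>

Split into d^1_{-1,1}(β=1.7285) × two z-phases.
c=cos(1.7285/2)=0.649211, s=sin(1.7285/2)=0.760609; N=√[1·2·2·1]=2.000000
The bounds max(0,m−m')=2 and min(l+m,l−m')=2 give 1 term
  k=2: (−1)^0·2.0000/(2)·0.6492^0·0.7606^2 = +0.578525
d^1_{-1,1}(1.7285) = +0.578525
D = (-0.993359-0.115052i)·(+0.578525)·(-0.535069+0.844809i) = +0.363726-0.449883i

Re=0.3637 Im=-0.4499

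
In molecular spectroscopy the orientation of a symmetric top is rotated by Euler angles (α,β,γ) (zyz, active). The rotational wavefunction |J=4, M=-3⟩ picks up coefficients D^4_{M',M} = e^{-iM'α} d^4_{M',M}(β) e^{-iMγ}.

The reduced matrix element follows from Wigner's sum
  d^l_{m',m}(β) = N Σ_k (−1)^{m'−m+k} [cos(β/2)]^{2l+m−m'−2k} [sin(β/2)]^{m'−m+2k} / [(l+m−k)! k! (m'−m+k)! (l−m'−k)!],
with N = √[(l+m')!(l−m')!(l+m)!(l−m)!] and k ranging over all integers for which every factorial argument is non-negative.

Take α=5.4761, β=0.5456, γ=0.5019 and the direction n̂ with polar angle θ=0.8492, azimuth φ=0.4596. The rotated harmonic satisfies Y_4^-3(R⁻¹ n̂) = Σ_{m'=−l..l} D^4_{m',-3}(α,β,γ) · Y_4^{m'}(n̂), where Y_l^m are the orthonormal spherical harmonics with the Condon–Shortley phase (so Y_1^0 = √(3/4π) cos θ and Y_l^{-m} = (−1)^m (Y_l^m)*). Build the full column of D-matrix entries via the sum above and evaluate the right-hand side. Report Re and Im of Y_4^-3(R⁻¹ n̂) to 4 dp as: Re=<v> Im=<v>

Need the full column D^4_{m',-3} for m'=−4..4 at α=5.4761, β=0.5456, γ=0.5019.
cos(β/2)=0.963020, sin(β/2)=0.269429
d^4_{-4,-3}: single k=1 term ⇒ +0.585379;  D = -0.088546-0.578644i
d^4_{-3,-3}: k∈[0..1] ⇒ +0.739747 -0.405321 = +0.334426;  D = +0.203783-0.265167i
d^4_{-2,-3}: k∈[0..1] ⇒ -0.774384 +0.181842 = -0.592541;  D = -0.589059+0.064147i
d^4_{-1,-3}: k∈[0..1] ⇒ +0.459591 -0.059957 = +0.399634;  D = +0.306013+0.257028i
d^4_{0,-3}: k∈[0..1] ⇒ -0.191679 +0.015003 = -0.176675;  D = -0.011493-0.176301i
d^4_{1,-3}: k∈[0..1] ⇒ +0.059957 -0.002816 = +0.057141;  D = -0.038613+0.042120i
d^4_{2,-3}: k∈[0..1] ⇒ -0.014234 +0.000371 = -0.013862;  D = +0.013859-0.000301i
d^4_{3,-3}: k∈[0..1] ⇒ +0.002483 -0.000028 = +0.002456;  D = -0.001736-0.001736i
d^4_{4,-3}: single k=0 term ⇒ -0.000281;  D = -0.000006+0.000281i
Y_4^{m'}(θ=0.8492,φ=0.4596) and Σ D·Y over m':
  (-0.0885-0.5786i)·(-0.0372-0.1356i)  (+0.2038-0.2652i)·(+0.0668-0.3434i)  (-0.5891+0.0641i)·(+0.2349-0.3080i)  (+0.3060+0.2570i)·(+0.0115-0.0057i)  (-0.0115-0.1763i)·(-0.3625+0.0000i)  (-0.0386+0.0421i)·(-0.0115-0.0057i)  (+0.0139-0.0003i)·(+0.2349+0.3080i)  (-0.0017-0.0017i)·(-0.0668-0.3434i)  (-0.0000+0.0003i)·(-0.0372+0.1356i)
Y_4^-3(R⁻¹ n̂) = -0.258604+0.212086i

Re=-0.2586 Im=0.2121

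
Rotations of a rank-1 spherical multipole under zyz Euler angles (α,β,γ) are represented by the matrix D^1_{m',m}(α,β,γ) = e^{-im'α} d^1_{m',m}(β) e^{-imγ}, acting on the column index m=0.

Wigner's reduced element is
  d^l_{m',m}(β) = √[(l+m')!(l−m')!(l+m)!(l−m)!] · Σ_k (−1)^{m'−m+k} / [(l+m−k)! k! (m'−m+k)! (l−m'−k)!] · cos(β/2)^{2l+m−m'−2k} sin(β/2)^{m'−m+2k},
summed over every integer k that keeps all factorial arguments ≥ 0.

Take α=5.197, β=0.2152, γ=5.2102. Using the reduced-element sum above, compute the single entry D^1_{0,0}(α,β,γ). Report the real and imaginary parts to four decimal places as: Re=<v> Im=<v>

First d^1_{0,0}(β=0.2152), then the phase factors e^{-i(0)α} and e^{-i(0)γ}:
With c≡cos(β/2)=0.994217 and s≡sin(β/2)=0.107392, N=[1·1·1·1]^{1/2}=1.000000
Admissible k: 0..1 (factorial args all ≥0)
  k=0: (−1)^0·1.0000/(1)·0.9942^2·0.1074^0 = +0.988467
  k=1: (−1)^1·1.0000/(1)·0.9942^0·0.1074^2 = -0.011533
d^1_{0,0}(0.2152) = +0.988467 -0.011533 = +0.976934
Phases: e^{-i·(0)·5.197}=+1.000000+0.000000i, e^{-i·(0)·5.2102}=+1.000000+0.000000i ⇒ D=+0.976934+0.000000i

Re=0.9769 Im=0.0000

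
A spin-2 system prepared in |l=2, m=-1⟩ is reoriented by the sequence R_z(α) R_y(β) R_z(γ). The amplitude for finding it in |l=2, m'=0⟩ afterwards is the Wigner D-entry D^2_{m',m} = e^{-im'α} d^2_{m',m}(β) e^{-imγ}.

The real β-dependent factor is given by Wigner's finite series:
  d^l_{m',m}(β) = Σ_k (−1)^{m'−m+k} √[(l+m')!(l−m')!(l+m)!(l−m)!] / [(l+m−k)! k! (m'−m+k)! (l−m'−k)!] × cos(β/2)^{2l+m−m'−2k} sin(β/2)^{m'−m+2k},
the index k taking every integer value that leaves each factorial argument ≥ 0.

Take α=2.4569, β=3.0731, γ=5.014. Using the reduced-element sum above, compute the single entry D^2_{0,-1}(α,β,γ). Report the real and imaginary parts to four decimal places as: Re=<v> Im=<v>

Re=0.0248 Im=-0.0798

Split into d^2_{0,-1}(β=3.0731) × two z-phases.
Half-angle: c=0.034240, s=0.999414. N=√(2·2·1·6)=4.898979
Admissible k: 0..1 (factorial args all ≥0)
  k=0: (−1)^1·4.8990/(2)·0.0342^3·0.9994^1 = -0.000098
  k=1: (−1)^2·4.8990/(2)·0.0342^1·0.9994^3 = +0.083722
d^2_{0,-1}(3.0731) = -0.000098 +0.083722 = +0.083624
D = (+1.000000+0.000000i)·(+0.083624)·(+0.297059-0.954859i) = +0.024841-0.079849i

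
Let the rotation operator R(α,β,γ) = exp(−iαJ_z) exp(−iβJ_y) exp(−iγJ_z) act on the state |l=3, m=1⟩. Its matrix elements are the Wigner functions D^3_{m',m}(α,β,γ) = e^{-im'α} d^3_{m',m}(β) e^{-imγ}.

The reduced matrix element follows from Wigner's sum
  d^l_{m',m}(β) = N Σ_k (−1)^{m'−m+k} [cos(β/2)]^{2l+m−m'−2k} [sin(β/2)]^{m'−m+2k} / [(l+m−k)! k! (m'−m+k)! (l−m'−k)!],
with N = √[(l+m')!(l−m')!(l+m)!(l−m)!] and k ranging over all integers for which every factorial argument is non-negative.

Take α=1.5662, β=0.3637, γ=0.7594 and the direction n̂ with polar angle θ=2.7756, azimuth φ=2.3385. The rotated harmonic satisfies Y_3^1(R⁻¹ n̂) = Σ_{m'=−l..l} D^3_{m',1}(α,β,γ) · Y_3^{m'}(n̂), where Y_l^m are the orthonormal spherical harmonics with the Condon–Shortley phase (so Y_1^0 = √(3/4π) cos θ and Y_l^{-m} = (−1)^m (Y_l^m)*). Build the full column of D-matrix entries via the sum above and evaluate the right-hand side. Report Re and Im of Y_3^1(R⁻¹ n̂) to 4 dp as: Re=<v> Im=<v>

Re=-0.3893 Im=0.1411

Need the full column D^3_{m',1} for m'=−3..3 at α=1.5662, β=0.3637, γ=0.7594.
cos(β/2)=0.983511, sin(β/2)=0.180849
d^3_{-3,1}: single k=4 term ⇒ +0.004007;  D = -0.002799-0.002868i
d^3_{-2,1}: k∈[3..4] ⇒ +0.035589 -0.000602 = +0.034988;  D = -0.025152+0.024321i
d^3_{-1,1}: k∈[2..4] ⇒ +0.183612 -0.008278 +0.000035 = +0.175369;  D = +0.121323+0.126630i
d^3_{0,1}: k∈[1..3] ⇒ +0.576505 -0.058479 +0.000659 = +0.518685;  D = +0.376176-0.357108i
d^3_{1,1}: k∈[0..2] ⇒ +0.905055 -0.244816 +0.006208 = +0.666447;  D = -0.456613-0.485444i
d^3_{2,1}: k∈[0..1] ⇒ -0.526275 +0.035589 = -0.490686;  D = +0.358960-0.334545i
d^3_{3,1}: single k=0 term ⇒ +0.118521;  D = +0.080407+0.087074i
Y_3^{m'}(θ=2.7756,φ=2.3385) and Σ D·Y over m':
  (-0.0028-0.0029i)·(+0.0142-0.0128i)  (-0.0252+0.0243i)·(+0.0043-0.1221i)  (+0.1213+0.1266i)·(-0.2699-0.2796i)  (+0.3762-0.3571i)·(-0.4738+0.0000i)  (-0.4566-0.4854i)·(+0.2699-0.2796i)  (+0.3590-0.3345i)·(+0.0043+0.1221i)  (+0.0804+0.0871i)·(-0.0142-0.0128i)
Y_3^1(R⁻¹ n̂) = -0.389327+0.141062i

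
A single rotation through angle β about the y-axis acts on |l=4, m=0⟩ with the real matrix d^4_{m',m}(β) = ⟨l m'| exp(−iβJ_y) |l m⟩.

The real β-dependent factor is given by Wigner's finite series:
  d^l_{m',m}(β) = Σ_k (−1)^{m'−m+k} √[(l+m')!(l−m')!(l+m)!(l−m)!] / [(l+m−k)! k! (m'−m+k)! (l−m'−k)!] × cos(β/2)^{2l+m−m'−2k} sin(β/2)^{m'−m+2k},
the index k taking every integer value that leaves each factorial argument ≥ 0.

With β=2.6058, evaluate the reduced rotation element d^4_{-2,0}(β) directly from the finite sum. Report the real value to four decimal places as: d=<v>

d^4_{-2,0}(β=2.6058) via Wigner's sum:
c=cos(2.6058/2)=0.264703, s=sin(2.6058/2)=0.964330; N=√[2·720·24·24]=910.735966
Admissible k: 2..4 (factorial args all ≥0)
  k=2: (−1)^0·910.7360/(96)·0.2647^6·0.9643^2 = +0.003035
  k=3: (−1)^1·910.7360/(36)·0.2647^4·0.9643^4 = -0.107406
  k=4: (−1)^2·910.7360/(96)·0.2647^2·0.9643^6 = +0.534557
d^4_{-2,0}(2.6058) = +0.003035 -0.107406 +0.534557 = +0.430185

d=0.4302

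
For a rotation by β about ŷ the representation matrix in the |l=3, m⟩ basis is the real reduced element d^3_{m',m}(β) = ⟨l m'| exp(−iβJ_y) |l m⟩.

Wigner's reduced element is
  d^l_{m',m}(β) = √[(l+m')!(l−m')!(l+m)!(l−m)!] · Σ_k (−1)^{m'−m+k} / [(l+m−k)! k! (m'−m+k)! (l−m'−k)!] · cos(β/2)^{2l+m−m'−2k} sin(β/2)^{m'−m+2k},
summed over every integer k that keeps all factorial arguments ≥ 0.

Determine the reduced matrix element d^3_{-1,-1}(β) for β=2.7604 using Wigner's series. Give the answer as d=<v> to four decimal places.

d^3_{-1,-1}(β=2.7604) via Wigner's sum:
With c≡cos(β/2)=0.189444 and s≡sin(β/2)=0.981891, N=[2·24·2·24]^{1/2}=48.000000
k∈{0,1,2} keeps every argument non-negative
  k=0: (−1)^0·48.0000/(48)·0.1894^6·0.9819^0 = +0.000046
  k=1: (−1)^1·48.0000/(6)·0.1894^4·0.9819^2 = -0.009934
  k=2: (−1)^2·48.0000/(8)·0.1894^2·0.9819^4 = +0.200156
d^3_{-1,-1}(2.7604) = +0.000046 -0.009934 +0.200156 = +0.190268

d=0.1903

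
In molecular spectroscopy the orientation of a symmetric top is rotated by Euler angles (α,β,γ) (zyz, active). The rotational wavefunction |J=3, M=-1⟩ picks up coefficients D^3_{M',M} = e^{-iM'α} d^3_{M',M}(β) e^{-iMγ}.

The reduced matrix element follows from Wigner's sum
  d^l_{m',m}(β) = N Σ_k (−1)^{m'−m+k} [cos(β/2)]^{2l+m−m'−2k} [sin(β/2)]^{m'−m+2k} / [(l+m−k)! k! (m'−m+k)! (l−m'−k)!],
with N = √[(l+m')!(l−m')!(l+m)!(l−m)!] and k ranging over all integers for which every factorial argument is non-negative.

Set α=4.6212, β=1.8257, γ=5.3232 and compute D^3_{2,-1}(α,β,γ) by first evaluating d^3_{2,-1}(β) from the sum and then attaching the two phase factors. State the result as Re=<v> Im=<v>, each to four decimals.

Re=0.0831 Im=-0.0818

Split into d^3_{2,-1}(β=1.8257) × two z-phases.
With c≡cos(β/2)=0.611493 and s≡sin(β/2)=0.791250, N=[120·1·2·24]^{1/2}=75.894664
k: max(0,(-1)−(2))=0 … min(3+(-1),3−(2))=1
  k=0: (−1)^3·75.8947/(12)·0.6115^3·0.7912^3 = -0.716383
  k=1: (−1)^4·75.8947/(24)·0.6115^1·0.7912^5 = +0.599735
d^3_{2,-1}(1.8257) = -0.716383 +0.599735 = -0.116648
Attach z-rotation phases: D = e^{-i(2)(4.6212)}·(-0.116648)·e^{-i(-1)(5.3232)} = +0.083123-0.081838i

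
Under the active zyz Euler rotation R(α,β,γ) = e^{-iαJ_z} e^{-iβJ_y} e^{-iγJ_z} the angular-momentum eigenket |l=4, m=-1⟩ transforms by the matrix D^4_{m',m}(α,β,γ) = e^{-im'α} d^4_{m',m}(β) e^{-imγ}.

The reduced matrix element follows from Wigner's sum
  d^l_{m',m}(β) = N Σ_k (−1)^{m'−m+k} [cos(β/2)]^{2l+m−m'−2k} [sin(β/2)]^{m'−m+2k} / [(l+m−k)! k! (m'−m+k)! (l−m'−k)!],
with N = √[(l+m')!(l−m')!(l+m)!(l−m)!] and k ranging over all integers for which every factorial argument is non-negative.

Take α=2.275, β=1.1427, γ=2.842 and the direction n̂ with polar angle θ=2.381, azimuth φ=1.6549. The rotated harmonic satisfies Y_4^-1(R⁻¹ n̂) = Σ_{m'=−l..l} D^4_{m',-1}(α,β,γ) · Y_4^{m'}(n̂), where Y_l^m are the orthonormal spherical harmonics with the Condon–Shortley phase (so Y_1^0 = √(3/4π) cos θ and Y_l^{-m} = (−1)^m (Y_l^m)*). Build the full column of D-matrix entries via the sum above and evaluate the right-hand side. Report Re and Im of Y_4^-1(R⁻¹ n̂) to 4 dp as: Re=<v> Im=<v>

Need the full column D^4_{m',-1} for m'=−4..4 at α=2.275, β=1.1427, γ=2.842.
cos(β/2)=0.841172, sin(β/2)=0.540768
d^4_{-4,-1}: single k=3 term ⇒ +0.498368;  D = +0.404342-0.291340i
d^4_{-3,-1}: k∈[2..3] ⇒ +0.822243 -0.566372 = +0.255871;  D = -0.248402-0.061373i
d^4_{-2,-1}: k∈[1..3] ⇒ +0.683660 -1.412742 +0.389246 = -0.339836;  D = -0.151473-0.304211i
d^4_{-1,-1}: k∈[0..3] ⇒ +0.250656 -1.553894 +1.284412 -0.176944 = -0.195771;  D = -0.077067+0.179963i
d^4_{0,-1}: k∈[0..3] ⇒ -0.720641 +1.786993 -0.738543 +0.050872 = +0.378681;  D = -0.361814+0.111761i
d^4_{1,-1}: k∈[0..3] ⇒ +1.035929 -1.284412 +0.265416 -0.007313 = +0.009621;  D = +0.008115+0.005167i
d^4_{2,-1}: k∈[0..2] ⇒ -0.941828 +0.583869 -0.048261 = -0.406220;  D = +0.055560+0.402402i
d^4_{3,-1}: k∈[0..1] ⇒ +0.566372 -0.140445 = +0.425927;  D = -0.283844+0.317564i
d^4_{4,-1}: single k=0 term ⇒ -0.205970;  D = -0.205904-0.005187i
Y_4^{m'}(θ=2.381,φ=1.6549) and Σ D·Y over m':
  (+0.4043-0.2913i)·(+0.0943-0.0330i)  (-0.2484-0.0614i)·(-0.0742-0.2876i)  (-0.1515-0.3042i)·(-0.4190+0.0712i)  (-0.0771+0.1800i)·(+0.0134+0.1586i)  (-0.3618+0.1118i)·(-0.3284+0.0000i)  (+0.0081+0.0052i)·(-0.0134+0.1586i)  (+0.0556+0.4024i)·(-0.4190-0.0712i)  (-0.2838+0.3176i)·(+0.0742-0.2876i)  (-0.2059-0.0052i)·(+0.0943+0.0330i)
Y_4^-1(R⁻¹ n̂) = +0.259134+0.031911i

Re=0.2591 Im=0.0319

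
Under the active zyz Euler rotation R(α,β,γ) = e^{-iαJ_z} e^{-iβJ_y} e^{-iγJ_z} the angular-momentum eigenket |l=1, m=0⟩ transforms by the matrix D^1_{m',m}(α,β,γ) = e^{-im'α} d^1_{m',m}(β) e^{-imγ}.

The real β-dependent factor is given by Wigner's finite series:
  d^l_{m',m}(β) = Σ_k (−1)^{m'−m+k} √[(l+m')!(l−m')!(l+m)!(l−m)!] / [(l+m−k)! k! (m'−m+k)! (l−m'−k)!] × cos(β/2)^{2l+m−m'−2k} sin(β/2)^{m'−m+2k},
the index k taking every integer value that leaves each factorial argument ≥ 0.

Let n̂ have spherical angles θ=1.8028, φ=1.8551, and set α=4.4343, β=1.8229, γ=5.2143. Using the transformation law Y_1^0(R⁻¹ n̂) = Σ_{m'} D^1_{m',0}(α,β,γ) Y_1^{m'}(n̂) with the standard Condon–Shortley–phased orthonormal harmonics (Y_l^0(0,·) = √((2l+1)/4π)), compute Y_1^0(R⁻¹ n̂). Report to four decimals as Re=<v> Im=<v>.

Re=-0.3615 Im=0.0000

Need the full column D^1_{m',0} for m'=−1..1 at α=4.4343, β=1.8229, γ=5.2143.
cos(β/2)=0.612600, sin(β/2)=0.790393
d^1_{-1,0}: single k=1 term ⇒ +0.684755;  D = -0.187978-0.658448i
d^1_{0,0}: k∈[0..1] ⇒ +0.375279 -0.624721 = -0.249442;  D = -0.249442+0.000000i
d^1_{1,0}: single k=0 term ⇒ -0.684755;  D = +0.187978-0.658448i
Y_1^{m'}(θ=1.8028,φ=1.8551) and Σ D·Y over m':
  (-0.1880-0.6584i)·(-0.0943-0.3227i)  (-0.2494+0.0000i)·(-0.1123+0.0000i)  (+0.1880-0.6584i)·(+0.0943-0.3227i)
Y_1^0(R⁻¹ n̂) = -0.361535+0.000000i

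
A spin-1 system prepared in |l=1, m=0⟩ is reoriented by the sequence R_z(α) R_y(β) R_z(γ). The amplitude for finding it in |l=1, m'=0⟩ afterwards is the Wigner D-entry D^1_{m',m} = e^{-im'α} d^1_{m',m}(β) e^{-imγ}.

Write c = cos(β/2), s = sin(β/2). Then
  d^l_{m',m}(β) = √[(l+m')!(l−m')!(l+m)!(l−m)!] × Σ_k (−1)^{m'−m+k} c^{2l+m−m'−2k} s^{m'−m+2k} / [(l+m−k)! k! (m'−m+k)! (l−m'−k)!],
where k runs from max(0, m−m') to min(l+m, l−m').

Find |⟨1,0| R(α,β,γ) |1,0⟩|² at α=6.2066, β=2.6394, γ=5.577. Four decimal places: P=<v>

P=0.7683

Split into d^1_{0,0}(β=2.6394) × two z-phases.
Half-angle: c=0.248466, s=0.968641. N=√(1·1·1·1)=1.000000
The bounds max(0,m−m')=0 and min(l+m,l−m')=1 give 2 terms
  k=0: (−1)^0·1.0000/(1)·0.2485^2·0.9686^0 = +0.061735
  k=1: (−1)^1·1.0000/(1)·0.2485^0·0.9686^2 = -0.938265
d^1_{0,0}(2.6394) = +0.061735 -0.938265 = -0.876529
|D^1_{0,0}|² = |d^1_{0,0}(β)|² = (-0.876529)² = 0.768304 (the z-rotation phases have unit modulus)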